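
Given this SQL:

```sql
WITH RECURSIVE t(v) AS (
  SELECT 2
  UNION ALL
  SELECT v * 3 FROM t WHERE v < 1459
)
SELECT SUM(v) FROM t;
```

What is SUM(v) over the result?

Base: v=2.
Iteration 1: 2 < 1459 holds -> v = 2 * 3 = 6.
Iteration 2: 6 < 1459 holds -> v = 6 * 3 = 18.
Iteration 3: 18 < 1459 holds -> v = 18 * 3 = 54.
Iteration 4: 54 < 1459 holds -> v = 54 * 3 = 162.
Iteration 5: 162 < 1459 holds -> v = 162 * 3 = 486.
Iteration 6: 486 < 1459 holds -> v = 486 * 3 = 1458.
Iteration 7: 1458 < 1459 holds -> v = 1458 * 3 = 4374.
Iteration 8: 4374 < 1459 fails; recursion stops.
SUM(v) = 2 + 6 + 18 + 54 + 162 + 486 + 1458 + 4374 = 6560.

6560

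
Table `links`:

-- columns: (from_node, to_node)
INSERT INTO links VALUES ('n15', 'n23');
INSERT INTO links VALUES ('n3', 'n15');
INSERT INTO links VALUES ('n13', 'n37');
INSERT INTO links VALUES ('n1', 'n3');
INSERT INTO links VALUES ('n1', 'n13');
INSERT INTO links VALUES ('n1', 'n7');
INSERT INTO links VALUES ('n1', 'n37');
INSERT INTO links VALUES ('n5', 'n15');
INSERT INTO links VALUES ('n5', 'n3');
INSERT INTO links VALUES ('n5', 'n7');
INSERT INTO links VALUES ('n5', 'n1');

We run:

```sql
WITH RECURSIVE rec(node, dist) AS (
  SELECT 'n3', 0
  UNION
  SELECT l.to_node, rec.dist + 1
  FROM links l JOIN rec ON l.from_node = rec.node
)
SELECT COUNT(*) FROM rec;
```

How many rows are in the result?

3

Base: (n3, dist=0).
Iteration 1: edges from {n3} -> (n15, dist=1).
Iteration 2: edges from {n15} -> (n23, dist=2).
Iteration 3: no outgoing edges from {n23}; recursion stops.
Total rows emitted: 3.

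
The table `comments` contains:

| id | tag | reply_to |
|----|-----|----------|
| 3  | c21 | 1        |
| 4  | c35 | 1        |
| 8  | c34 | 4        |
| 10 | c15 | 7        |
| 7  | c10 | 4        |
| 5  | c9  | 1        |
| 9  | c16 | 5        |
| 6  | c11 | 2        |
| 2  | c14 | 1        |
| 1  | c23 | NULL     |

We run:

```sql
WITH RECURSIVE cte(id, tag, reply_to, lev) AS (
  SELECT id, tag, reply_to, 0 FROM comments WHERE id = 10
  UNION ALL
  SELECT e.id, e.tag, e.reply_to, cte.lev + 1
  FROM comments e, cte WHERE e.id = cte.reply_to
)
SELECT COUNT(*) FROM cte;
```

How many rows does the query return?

4

Base: id=10 (c15), reply_to=7, lev 0.
Iteration 1: join on id=7 -> c10 (id 7, reply_to=4, lev 1).
Iteration 2: join on id=4 -> c35 (id 4, reply_to=1, lev 2).
Iteration 3: join on id=1 -> c23 (id 1, reply_to=NULL, lev 3).
Iteration 4: reply_to is NULL; no match; recursion stops.
Total rows emitted: 4.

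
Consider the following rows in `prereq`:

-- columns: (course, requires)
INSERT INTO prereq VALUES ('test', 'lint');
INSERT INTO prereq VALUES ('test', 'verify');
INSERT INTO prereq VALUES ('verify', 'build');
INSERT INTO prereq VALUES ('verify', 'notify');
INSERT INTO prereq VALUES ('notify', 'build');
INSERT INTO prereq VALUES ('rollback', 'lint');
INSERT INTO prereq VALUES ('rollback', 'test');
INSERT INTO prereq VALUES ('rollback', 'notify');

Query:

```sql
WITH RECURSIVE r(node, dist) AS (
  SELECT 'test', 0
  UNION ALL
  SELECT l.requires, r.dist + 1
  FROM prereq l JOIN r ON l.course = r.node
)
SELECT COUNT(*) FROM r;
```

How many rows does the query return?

Base: (test, dist=0).
Iteration 1: edges from {test} -> (lint, dist=1), (verify, dist=1).
Iteration 2: edges from {lint,verify} -> (build, dist=2), (notify, dist=2).
Iteration 3: edges from {build,notify} -> (build, dist=3).
Iteration 4: no outgoing edges from {build}; recursion stops.
Total rows emitted: 6.

6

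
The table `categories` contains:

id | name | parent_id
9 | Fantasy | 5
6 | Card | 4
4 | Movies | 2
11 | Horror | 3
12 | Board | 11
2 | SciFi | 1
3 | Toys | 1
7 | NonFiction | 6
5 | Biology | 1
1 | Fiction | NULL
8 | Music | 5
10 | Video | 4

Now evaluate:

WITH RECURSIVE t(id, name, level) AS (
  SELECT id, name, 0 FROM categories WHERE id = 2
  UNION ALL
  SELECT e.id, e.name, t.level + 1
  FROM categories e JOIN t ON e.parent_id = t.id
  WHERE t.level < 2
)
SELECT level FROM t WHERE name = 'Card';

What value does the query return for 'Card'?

Base: id=2 (SciFi) at level 0.
Iteration 1: rows with parent_id in {2} -> Movies (id 4, level 1).
Iteration 2: rows with parent_id in {4} -> Card (id 6, level 2), Video (id 10, level 2).
Iteration 3: level < 2 fails for all current rows; recursion stops.

2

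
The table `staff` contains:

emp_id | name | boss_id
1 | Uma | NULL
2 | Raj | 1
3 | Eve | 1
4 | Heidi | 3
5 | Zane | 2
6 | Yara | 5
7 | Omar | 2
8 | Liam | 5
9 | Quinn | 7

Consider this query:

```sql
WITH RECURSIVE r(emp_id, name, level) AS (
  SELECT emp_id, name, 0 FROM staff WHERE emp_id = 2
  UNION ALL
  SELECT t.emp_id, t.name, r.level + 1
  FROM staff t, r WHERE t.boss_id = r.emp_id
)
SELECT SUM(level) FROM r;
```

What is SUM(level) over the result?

8

Base: emp_id=2 (Raj) at level 0.
Iteration 1: rows with boss_id in {2} -> Zane (id 5, level 1), Omar (id 7, level 1).
Iteration 2: rows with boss_id in {5,7} -> Yara (id 6, level 2), Liam (id 8, level 2), Quinn (id 9, level 2).
Iteration 3: no rows with boss_id in {6,8,9}; recursion stops.
SUM(level) = 0 + 1 + 1 + 2 + 2 + 2 = 8.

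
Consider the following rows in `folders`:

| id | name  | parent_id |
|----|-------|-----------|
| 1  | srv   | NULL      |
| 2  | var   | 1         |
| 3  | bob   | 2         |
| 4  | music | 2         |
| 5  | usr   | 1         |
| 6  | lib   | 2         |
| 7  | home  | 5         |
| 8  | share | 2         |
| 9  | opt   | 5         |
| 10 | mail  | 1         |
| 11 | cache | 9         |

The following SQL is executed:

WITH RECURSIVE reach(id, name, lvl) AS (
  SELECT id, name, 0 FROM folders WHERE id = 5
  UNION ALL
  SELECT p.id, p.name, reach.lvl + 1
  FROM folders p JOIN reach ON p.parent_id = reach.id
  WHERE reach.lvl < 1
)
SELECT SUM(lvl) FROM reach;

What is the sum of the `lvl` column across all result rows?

2

Base: id=5 (usr) at lvl 0.
Iteration 1: rows with parent_id in {5} -> home (id 7, lvl 1), opt (id 9, lvl 1).
Iteration 2: lvl < 1 fails for all current rows; recursion stops.
SUM(lvl) = 0 + 1 + 1 = 2.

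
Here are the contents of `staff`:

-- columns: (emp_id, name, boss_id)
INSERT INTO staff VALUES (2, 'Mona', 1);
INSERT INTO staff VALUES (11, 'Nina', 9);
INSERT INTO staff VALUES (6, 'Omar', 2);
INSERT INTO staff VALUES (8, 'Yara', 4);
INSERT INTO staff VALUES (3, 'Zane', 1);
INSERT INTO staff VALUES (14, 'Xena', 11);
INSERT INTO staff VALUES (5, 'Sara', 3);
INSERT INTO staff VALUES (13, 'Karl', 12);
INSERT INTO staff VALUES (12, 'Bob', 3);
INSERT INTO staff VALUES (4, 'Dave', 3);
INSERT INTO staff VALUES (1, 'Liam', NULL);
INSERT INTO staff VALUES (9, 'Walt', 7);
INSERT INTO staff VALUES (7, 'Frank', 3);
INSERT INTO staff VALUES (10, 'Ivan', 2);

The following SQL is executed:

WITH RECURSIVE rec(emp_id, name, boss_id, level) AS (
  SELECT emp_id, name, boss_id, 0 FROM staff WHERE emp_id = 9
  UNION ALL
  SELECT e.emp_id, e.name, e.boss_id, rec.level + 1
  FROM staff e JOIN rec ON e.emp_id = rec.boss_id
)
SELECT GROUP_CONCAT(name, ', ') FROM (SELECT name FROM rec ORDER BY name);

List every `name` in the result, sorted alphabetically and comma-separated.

Frank, Liam, Walt, Zane

Base: emp_id=9 (Walt), boss_id=7, level 0.
Iteration 1: join on emp_id=7 -> Frank (id 7, boss_id=3, level 1).
Iteration 2: join on emp_id=3 -> Zane (id 3, boss_id=1, level 2).
Iteration 3: join on emp_id=1 -> Liam (id 1, boss_id=NULL, level 3).
Iteration 4: boss_id is NULL; no match; recursion stops.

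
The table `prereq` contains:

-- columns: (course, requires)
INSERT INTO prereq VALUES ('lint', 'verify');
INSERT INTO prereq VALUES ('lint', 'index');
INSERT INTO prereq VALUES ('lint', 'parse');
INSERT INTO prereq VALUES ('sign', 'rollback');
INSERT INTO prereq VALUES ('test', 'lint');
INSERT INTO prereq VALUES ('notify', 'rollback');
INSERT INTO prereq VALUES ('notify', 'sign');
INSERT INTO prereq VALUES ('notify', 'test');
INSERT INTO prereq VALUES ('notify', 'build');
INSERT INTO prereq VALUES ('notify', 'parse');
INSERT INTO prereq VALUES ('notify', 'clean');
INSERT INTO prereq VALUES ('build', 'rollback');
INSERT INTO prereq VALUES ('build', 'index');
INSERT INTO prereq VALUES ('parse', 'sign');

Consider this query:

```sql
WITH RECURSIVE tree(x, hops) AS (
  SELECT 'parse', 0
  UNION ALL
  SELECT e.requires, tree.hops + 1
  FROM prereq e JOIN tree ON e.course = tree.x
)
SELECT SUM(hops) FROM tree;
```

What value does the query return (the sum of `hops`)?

Base: (parse, hops=0).
Iteration 1: edges from {parse} -> (sign, hops=1).
Iteration 2: edges from {sign} -> (rollback, hops=2).
Iteration 3: no outgoing edges from {rollback}; recursion stops.
SUM(hops) = 0 + 1 + 2 = 3.

3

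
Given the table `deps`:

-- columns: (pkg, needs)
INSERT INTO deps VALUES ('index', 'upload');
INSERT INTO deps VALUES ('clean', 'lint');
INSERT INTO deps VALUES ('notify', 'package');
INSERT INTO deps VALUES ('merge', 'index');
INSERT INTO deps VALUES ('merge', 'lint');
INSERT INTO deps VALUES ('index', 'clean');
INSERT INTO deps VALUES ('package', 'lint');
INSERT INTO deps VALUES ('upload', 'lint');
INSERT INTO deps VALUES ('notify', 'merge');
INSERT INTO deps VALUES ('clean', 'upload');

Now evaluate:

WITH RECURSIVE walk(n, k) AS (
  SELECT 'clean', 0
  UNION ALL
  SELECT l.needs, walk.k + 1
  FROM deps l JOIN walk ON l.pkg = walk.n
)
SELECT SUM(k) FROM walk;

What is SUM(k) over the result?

4

Base: (clean, k=0).
Iteration 1: edges from {clean} -> (lint, k=1), (upload, k=1).
Iteration 2: edges from {lint,upload} -> (lint, k=2).
Iteration 3: no outgoing edges from {lint}; recursion stops.
SUM(k) = 0 + 1 + 1 + 2 = 4.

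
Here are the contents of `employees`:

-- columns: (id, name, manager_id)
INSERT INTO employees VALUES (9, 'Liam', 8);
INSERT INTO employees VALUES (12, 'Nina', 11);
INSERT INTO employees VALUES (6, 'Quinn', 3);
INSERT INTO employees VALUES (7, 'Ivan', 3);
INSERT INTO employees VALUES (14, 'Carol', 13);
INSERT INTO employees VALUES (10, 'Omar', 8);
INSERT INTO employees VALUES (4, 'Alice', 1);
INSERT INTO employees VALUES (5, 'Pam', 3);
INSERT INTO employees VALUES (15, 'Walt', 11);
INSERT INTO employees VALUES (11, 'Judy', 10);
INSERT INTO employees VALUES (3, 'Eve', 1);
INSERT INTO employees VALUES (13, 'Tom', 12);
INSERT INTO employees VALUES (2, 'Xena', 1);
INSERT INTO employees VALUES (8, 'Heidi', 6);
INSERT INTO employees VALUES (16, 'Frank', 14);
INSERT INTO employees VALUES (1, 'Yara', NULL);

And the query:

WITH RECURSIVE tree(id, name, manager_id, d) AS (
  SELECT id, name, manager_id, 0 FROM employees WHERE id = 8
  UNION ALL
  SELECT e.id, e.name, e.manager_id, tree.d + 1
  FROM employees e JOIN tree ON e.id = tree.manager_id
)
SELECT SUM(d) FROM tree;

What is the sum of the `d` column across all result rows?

6

Base: id=8 (Heidi), manager_id=6, d 0.
Iteration 1: join on id=6 -> Quinn (id 6, manager_id=3, d 1).
Iteration 2: join on id=3 -> Eve (id 3, manager_id=1, d 2).
Iteration 3: join on id=1 -> Yara (id 1, manager_id=NULL, d 3).
Iteration 4: manager_id is NULL; no match; recursion stops.
SUM(d) = 0 + 1 + 2 + 3 = 6.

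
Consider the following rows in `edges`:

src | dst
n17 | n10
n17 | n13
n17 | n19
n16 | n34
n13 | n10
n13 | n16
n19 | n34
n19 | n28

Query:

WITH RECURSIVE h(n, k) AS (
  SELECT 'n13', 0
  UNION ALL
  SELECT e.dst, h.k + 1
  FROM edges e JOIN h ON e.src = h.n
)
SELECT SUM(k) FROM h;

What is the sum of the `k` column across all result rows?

4

Base: (n13, k=0).
Iteration 1: edges from {n13} -> (n10, k=1), (n16, k=1).
Iteration 2: edges from {n10,n16} -> (n34, k=2).
Iteration 3: no outgoing edges from {n34}; recursion stops.
SUM(k) = 0 + 1 + 1 + 2 = 4.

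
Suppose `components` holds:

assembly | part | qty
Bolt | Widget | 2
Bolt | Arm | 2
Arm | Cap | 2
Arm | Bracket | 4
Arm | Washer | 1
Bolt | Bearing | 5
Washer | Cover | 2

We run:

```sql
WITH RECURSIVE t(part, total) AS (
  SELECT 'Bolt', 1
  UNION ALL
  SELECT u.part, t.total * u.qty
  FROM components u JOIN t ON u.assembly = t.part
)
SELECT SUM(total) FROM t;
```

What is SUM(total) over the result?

Base: (Bolt, total=1).
Iteration 1: components of {Bolt} -> Arm = 1*2 = 2, Bearing = 1*5 = 5, Widget = 1*2 = 2.
Iteration 2: components of {Arm,Bearing,Widget} -> Bracket = 2*4 = 8, Cap = 2*2 = 4, Washer = 2*1 = 2.
Iteration 3: components of {Bracket,Cap,Washer} -> Cover = 2*2 = 4.
Iteration 4: no further components; recursion stops.
SUM(total) = 1 + 2 + 5 + 2 + 8 + 2 + 4 + 4 = 28.

28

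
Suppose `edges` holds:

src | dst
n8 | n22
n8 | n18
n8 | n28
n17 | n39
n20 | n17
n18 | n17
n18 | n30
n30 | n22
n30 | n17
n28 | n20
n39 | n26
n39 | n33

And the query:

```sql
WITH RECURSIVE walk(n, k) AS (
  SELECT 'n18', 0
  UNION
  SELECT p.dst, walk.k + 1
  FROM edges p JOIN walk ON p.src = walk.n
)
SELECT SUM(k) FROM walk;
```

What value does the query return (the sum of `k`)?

25

Base: (n18, k=0).
Iteration 1: edges from {n18} -> (n17, k=1), (n30, k=1).
Iteration 2: edges from {n17,n30} -> (n17, k=2), (n22, k=2), (n39, k=2).
Iteration 3: edges from {n17,n22,n39} -> (n26, k=3), (n33, k=3), (n39, k=3).
Iteration 4: edges from {n26,n33,n39} -> (n26, k=4), (n33, k=4).
Iteration 5: no outgoing edges from {n26,n33}; recursion stops.
SUM(k) = 0 + 1 + 1 + 2 + 2 + 2 + 3 + 3 + 3 + 4 + 4 = 25.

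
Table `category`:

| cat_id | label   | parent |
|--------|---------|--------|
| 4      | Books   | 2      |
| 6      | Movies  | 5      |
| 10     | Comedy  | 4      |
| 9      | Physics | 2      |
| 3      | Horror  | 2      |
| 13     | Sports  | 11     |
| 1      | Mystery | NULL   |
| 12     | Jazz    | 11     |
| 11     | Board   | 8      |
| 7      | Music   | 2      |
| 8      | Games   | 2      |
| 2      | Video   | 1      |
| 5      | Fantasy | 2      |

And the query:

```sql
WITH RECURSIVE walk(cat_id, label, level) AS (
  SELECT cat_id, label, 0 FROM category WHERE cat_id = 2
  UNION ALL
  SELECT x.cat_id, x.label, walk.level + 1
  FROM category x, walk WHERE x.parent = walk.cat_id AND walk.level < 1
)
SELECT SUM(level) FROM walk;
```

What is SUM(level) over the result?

Base: cat_id=2 (Video) at level 0.
Iteration 1: rows with parent in {2} -> Horror (id 3, level 1), Books (id 4, level 1), Fantasy (id 5, level 1), Music (id 7, level 1), Games (id 8, level 1), Physics (id 9, level 1).
Iteration 2: level < 1 fails for all current rows; recursion stops.
SUM(level) = 0 + 1 + 1 + 1 + 1 + 1 + 1 = 6.

6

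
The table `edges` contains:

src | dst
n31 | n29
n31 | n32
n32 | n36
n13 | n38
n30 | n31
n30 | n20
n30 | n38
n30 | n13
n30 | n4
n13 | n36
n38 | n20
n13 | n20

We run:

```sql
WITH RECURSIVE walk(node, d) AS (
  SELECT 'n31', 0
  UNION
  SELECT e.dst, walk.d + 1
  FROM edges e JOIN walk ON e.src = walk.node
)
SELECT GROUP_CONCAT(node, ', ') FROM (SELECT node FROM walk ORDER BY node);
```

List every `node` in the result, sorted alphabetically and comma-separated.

Base: (n31, d=0).
Iteration 1: edges from {n31} -> (n29, d=1), (n32, d=1).
Iteration 2: edges from {n29,n32} -> (n36, d=2).
Iteration 3: no outgoing edges from {n36}; recursion stops.

n29, n31, n32, n36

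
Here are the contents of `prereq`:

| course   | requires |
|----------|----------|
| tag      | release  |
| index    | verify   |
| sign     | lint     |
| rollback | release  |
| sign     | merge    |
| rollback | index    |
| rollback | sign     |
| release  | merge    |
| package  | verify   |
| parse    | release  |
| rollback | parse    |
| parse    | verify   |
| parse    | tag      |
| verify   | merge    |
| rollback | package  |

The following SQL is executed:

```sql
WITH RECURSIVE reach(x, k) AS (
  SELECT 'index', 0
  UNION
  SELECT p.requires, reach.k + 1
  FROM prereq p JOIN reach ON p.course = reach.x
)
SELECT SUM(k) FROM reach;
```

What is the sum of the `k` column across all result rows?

Base: (index, k=0).
Iteration 1: edges from {index} -> (verify, k=1).
Iteration 2: edges from {verify} -> (merge, k=2).
Iteration 3: no outgoing edges from {merge}; recursion stops.
SUM(k) = 0 + 1 + 2 = 3.

3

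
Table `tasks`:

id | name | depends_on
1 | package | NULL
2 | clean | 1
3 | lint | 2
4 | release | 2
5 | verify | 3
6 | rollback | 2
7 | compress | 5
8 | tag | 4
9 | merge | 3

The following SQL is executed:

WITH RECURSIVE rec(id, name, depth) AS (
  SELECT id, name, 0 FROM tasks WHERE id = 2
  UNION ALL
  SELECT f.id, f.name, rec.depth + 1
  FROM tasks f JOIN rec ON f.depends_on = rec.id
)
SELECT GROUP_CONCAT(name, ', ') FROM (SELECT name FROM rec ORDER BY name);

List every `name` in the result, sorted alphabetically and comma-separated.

Base: id=2 (clean) at depth 0.
Iteration 1: rows with depends_on in {2} -> lint (id 3, depth 1), release (id 4, depth 1), rollback (id 6, depth 1).
Iteration 2: rows with depends_on in {3,4,6} -> verify (id 5, depth 2), tag (id 8, depth 2), merge (id 9, depth 2).
Iteration 3: rows with depends_on in {5,8,9} -> compress (id 7, depth 3).
Iteration 4: no rows with depends_on in {7}; recursion stops.

clean, compress, lint, merge, release, rollback, tag, verify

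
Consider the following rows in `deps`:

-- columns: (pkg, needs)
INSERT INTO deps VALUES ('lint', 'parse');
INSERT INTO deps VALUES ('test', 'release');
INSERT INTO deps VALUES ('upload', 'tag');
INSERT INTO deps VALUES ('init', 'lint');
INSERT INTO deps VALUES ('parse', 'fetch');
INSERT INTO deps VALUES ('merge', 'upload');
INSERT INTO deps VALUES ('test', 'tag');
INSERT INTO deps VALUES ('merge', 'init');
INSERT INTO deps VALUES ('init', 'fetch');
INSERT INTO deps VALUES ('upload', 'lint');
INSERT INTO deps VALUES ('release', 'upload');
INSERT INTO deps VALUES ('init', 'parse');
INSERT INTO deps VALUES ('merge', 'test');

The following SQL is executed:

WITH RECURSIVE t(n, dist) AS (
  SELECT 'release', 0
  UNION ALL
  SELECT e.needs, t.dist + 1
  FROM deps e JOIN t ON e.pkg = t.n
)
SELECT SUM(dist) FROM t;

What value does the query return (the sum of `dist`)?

Base: (release, dist=0).
Iteration 1: edges from {release} -> (upload, dist=1).
Iteration 2: edges from {upload} -> (lint, dist=2), (tag, dist=2).
Iteration 3: edges from {lint,tag} -> (parse, dist=3).
Iteration 4: edges from {parse} -> (fetch, dist=4).
Iteration 5: no outgoing edges from {fetch}; recursion stops.
SUM(dist) = 0 + 1 + 2 + 2 + 3 + 4 = 12.

12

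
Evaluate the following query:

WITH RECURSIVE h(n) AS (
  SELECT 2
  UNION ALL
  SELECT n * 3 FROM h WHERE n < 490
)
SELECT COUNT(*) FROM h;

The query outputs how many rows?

7

Base: n=2.
Iteration 1: 2 < 490 holds -> n = 2 * 3 = 6.
Iteration 2: 6 < 490 holds -> n = 6 * 3 = 18.
Iteration 3: 18 < 490 holds -> n = 18 * 3 = 54.
Iteration 4: 54 < 490 holds -> n = 54 * 3 = 162.
Iteration 5: 162 < 490 holds -> n = 162 * 3 = 486.
Iteration 6: 486 < 490 holds -> n = 486 * 3 = 1458.
Iteration 7: 1458 < 490 fails; recursion stops.
Total rows emitted: 7.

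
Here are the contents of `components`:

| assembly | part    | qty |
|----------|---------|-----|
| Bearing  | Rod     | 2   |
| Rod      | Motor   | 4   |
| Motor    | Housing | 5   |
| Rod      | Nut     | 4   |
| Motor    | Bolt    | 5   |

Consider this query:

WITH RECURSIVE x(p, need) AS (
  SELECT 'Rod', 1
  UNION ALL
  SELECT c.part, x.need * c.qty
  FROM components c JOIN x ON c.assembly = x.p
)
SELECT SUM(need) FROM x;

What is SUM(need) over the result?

Base: (Rod, need=1).
Iteration 1: components of {Rod} -> Motor = 1*4 = 4, Nut = 1*4 = 4.
Iteration 2: components of {Motor,Nut} -> Bolt = 4*5 = 20, Housing = 4*5 = 20.
Iteration 3: no further components; recursion stops.
SUM(need) = 1 + 4 + 4 + 20 + 20 = 49.

49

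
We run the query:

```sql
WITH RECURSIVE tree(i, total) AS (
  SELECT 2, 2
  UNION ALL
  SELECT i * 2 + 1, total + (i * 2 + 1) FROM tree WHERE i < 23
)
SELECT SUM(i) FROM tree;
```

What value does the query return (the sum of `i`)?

41

Base: i=2, total=2.
Iteration 1: 2 < 23 holds -> i = 2 * 2 + 1 = 5, total = 2 + 5 = 7.
Iteration 2: 5 < 23 holds -> i = 5 * 2 + 1 = 11, total = 7 + 11 = 18.
Iteration 3: 11 < 23 holds -> i = 11 * 2 + 1 = 23, total = 18 + 23 = 41.
Iteration 4: 23 < 23 fails; recursion stops.
SUM(i) = 2 + 5 + 11 + 23 = 41.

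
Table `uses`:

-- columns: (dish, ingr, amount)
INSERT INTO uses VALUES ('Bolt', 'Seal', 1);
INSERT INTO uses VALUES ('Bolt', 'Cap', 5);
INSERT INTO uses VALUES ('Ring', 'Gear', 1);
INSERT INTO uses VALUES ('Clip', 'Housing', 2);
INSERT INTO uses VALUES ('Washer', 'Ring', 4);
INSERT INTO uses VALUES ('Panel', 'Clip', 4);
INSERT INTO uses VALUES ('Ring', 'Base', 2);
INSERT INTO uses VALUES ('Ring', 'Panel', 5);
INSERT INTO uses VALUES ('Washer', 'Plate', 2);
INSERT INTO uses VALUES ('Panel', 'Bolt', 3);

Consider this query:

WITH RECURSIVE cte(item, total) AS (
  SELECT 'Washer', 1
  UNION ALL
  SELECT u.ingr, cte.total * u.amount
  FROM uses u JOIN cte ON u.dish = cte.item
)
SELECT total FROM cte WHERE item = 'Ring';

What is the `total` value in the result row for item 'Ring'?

4

Base: (Washer, total=1).
Iteration 1: components of {Washer} -> Plate = 1*2 = 2, Ring = 1*4 = 4.
Iteration 2: components of {Plate,Ring} -> Base = 4*2 = 8, Gear = 4*1 = 4, Panel = 4*5 = 20.
Iteration 3: components of {Base,Gear,Panel} -> Bolt = 20*3 = 60, Clip = 20*4 = 80.
Iteration 4: components of {Bolt,Clip} -> Cap = 60*5 = 300, Housing = 80*2 = 160, Seal = 60*1 = 60.
Iteration 5: no further components; recursion stops.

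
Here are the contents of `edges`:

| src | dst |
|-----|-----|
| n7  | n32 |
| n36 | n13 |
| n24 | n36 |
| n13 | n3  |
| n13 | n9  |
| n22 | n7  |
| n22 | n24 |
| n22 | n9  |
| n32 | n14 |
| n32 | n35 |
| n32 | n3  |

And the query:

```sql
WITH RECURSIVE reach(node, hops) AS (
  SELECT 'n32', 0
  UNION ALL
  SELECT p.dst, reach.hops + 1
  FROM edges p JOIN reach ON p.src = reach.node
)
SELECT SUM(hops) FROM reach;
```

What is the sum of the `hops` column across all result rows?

3

Base: (n32, hops=0).
Iteration 1: edges from {n32} -> (n14, hops=1), (n3, hops=1), (n35, hops=1).
Iteration 2: no outgoing edges from {n14,n3,n35}; recursion stops.
SUM(hops) = 0 + 1 + 1 + 1 = 3.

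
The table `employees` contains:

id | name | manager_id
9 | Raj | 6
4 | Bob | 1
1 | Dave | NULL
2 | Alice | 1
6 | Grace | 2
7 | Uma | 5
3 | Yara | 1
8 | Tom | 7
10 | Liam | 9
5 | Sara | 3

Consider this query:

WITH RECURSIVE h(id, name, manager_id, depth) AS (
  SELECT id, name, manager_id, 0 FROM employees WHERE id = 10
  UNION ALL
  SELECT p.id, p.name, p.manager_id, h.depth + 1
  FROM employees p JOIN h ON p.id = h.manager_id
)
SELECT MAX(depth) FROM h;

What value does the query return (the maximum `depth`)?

Base: id=10 (Liam), manager_id=9, depth 0.
Iteration 1: join on id=9 -> Raj (id 9, manager_id=6, depth 1).
Iteration 2: join on id=6 -> Grace (id 6, manager_id=2, depth 2).
Iteration 3: join on id=2 -> Alice (id 2, manager_id=1, depth 3).
Iteration 4: join on id=1 -> Dave (id 1, manager_id=NULL, depth 4).
Iteration 5: manager_id is NULL; no match; recursion stops.
depth values: 0, 1, 2, 3, 4; the maximum is 4.

4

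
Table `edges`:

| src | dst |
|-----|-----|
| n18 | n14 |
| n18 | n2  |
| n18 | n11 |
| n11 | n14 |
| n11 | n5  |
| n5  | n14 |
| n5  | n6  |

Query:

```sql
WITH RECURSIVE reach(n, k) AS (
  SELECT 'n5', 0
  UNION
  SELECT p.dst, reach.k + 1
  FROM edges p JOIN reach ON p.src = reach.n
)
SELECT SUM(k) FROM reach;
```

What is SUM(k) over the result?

Base: (n5, k=0).
Iteration 1: edges from {n5} -> (n14, k=1), (n6, k=1).
Iteration 2: no outgoing edges from {n14,n6}; recursion stops.
SUM(k) = 0 + 1 + 1 = 2.

2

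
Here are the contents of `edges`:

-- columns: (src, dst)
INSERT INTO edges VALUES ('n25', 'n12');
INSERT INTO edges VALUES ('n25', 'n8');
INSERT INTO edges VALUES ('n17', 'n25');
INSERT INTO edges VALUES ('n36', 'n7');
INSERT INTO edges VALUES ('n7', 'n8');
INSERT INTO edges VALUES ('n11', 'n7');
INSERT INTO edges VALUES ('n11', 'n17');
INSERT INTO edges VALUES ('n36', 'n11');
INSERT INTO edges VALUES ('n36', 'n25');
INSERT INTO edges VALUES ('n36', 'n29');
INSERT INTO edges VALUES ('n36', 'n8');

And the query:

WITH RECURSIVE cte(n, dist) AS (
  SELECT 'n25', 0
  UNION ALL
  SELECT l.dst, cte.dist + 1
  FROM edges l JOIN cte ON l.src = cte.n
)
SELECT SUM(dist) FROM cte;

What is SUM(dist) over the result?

Base: (n25, dist=0).
Iteration 1: edges from {n25} -> (n12, dist=1), (n8, dist=1).
Iteration 2: no outgoing edges from {n12,n8}; recursion stops.
SUM(dist) = 0 + 1 + 1 = 2.

2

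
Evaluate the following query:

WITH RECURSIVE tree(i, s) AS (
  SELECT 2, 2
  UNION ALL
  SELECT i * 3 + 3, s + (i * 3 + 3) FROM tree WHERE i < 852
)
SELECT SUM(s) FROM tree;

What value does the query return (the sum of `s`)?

5684

Base: i=2, s=2.
Iteration 1: 2 < 852 holds -> i = 2 * 3 + 3 = 9, s = 2 + 9 = 11.
Iteration 2: 9 < 852 holds -> i = 9 * 3 + 3 = 30, s = 11 + 30 = 41.
Iteration 3: 30 < 852 holds -> i = 30 * 3 + 3 = 93, s = 41 + 93 = 134.
Iteration 4: 93 < 852 holds -> i = 93 * 3 + 3 = 282, s = 134 + 282 = 416.
Iteration 5: 282 < 852 holds -> i = 282 * 3 + 3 = 849, s = 416 + 849 = 1265.
Iteration 6: 849 < 852 holds -> i = 849 * 3 + 3 = 2550, s = 1265 + 2550 = 3815.
Iteration 7: 2550 < 852 fails; recursion stops.
SUM(s) = 2 + 11 + 41 + 134 + 416 + 1265 + 3815 = 5684.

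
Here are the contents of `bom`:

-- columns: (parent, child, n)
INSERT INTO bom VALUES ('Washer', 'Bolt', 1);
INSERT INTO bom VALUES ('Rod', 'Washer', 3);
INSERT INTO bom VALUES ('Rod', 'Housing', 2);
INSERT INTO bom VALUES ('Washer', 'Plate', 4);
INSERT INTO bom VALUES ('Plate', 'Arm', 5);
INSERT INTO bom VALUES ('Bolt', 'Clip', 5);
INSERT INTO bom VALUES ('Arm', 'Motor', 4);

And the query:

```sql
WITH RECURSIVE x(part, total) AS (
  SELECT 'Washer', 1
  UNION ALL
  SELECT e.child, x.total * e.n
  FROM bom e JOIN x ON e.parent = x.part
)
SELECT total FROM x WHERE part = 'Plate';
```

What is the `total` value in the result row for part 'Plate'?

4

Base: (Washer, total=1).
Iteration 1: components of {Washer} -> Bolt = 1*1 = 1, Plate = 1*4 = 4.
Iteration 2: components of {Bolt,Plate} -> Arm = 4*5 = 20, Clip = 1*5 = 5.
Iteration 3: components of {Arm,Clip} -> Motor = 20*4 = 80.
Iteration 4: no further components; recursion stops.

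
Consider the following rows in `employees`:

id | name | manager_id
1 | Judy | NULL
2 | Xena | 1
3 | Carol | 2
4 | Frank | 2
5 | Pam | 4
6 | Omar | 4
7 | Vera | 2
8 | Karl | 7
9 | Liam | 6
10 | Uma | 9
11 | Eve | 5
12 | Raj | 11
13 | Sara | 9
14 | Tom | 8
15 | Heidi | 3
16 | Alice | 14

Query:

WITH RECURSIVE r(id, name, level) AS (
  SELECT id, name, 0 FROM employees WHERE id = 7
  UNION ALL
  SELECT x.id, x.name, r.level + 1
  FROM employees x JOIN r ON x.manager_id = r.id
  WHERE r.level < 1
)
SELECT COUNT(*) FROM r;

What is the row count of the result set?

2

Base: id=7 (Vera) at level 0.
Iteration 1: rows with manager_id in {7} -> Karl (id 8, level 1).
Iteration 2: level < 1 fails for all current rows; recursion stops.
Total rows emitted: 2.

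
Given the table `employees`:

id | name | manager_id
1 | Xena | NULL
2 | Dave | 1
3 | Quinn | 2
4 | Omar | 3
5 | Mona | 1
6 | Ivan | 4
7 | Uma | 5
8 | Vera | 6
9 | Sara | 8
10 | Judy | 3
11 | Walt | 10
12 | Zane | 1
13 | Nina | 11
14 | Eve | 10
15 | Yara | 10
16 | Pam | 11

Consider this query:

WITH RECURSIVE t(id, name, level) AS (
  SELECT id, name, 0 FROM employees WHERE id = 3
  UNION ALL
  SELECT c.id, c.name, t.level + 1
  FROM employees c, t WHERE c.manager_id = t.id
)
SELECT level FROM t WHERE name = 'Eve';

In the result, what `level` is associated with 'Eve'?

Base: id=3 (Quinn) at level 0.
Iteration 1: rows with manager_id in {3} -> Omar (id 4, level 1), Judy (id 10, level 1).
Iteration 2: rows with manager_id in {4,10} -> Ivan (id 6, level 2), Walt (id 11, level 2), Eve (id 14, level 2), Yara (id 15, level 2).
Iteration 3: rows with manager_id in {6,11,14,15} -> Vera (id 8, level 3), Nina (id 13, level 3), Pam (id 16, level 3).
Iteration 4: rows with manager_id in {8,13,16} -> Sara (id 9, level 4).
Iteration 5: no rows with manager_id in {9}; recursion stops.

2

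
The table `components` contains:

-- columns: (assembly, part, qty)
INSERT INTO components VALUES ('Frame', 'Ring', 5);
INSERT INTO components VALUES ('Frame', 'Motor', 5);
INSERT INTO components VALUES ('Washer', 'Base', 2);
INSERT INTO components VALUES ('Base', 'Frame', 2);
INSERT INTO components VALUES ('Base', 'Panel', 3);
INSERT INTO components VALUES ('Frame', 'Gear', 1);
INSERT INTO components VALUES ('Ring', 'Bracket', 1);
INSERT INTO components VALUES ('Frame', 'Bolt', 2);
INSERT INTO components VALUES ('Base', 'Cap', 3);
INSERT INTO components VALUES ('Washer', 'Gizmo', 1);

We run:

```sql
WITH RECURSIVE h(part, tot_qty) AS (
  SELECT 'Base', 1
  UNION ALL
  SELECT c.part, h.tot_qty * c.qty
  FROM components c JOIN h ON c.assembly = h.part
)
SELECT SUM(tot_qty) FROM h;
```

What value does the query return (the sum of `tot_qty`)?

45

Base: (Base, tot_qty=1).
Iteration 1: components of {Base} -> Cap = 1*3 = 3, Frame = 1*2 = 2, Panel = 1*3 = 3.
Iteration 2: components of {Cap,Frame,Panel} -> Bolt = 2*2 = 4, Gear = 2*1 = 2, Motor = 2*5 = 10, Ring = 2*5 = 10.
Iteration 3: components of {Bolt,Gear,Motor,Ring} -> Bracket = 10*1 = 10.
Iteration 4: no further components; recursion stops.
SUM(tot_qty) = 1 + 3 + 3 + 2 + 2 + 10 + 10 + 4 + 10 = 45.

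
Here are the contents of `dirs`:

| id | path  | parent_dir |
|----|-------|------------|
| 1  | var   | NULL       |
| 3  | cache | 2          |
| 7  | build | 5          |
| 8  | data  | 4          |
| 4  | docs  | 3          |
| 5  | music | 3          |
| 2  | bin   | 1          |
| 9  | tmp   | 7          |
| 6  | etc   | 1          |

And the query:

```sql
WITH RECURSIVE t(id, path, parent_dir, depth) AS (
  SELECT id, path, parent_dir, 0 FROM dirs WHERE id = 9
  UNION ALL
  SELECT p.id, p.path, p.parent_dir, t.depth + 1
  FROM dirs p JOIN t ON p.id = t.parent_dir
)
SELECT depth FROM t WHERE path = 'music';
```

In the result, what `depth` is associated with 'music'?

Base: id=9 (tmp), parent_dir=7, depth 0.
Iteration 1: join on id=7 -> build (id 7, parent_dir=5, depth 1).
Iteration 2: join on id=5 -> music (id 5, parent_dir=3, depth 2).
Iteration 3: join on id=3 -> cache (id 3, parent_dir=2, depth 3).
Iteration 4: join on id=2 -> bin (id 2, parent_dir=1, depth 4).
Iteration 5: join on id=1 -> var (id 1, parent_dir=NULL, depth 5).
Iteration 6: parent_dir is NULL; no match; recursion stops.

2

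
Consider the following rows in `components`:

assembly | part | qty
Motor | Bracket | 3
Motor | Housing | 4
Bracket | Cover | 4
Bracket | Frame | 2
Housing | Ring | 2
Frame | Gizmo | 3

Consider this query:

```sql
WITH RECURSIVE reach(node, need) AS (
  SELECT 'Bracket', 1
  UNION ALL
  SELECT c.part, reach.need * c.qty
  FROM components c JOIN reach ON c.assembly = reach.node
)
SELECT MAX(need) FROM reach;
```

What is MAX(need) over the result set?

Base: (Bracket, need=1).
Iteration 1: components of {Bracket} -> Cover = 1*4 = 4, Frame = 1*2 = 2.
Iteration 2: components of {Cover,Frame} -> Gizmo = 2*3 = 6.
Iteration 3: no further components; recursion stops.
need values: 1, 4, 2, 6; the maximum is 6.

6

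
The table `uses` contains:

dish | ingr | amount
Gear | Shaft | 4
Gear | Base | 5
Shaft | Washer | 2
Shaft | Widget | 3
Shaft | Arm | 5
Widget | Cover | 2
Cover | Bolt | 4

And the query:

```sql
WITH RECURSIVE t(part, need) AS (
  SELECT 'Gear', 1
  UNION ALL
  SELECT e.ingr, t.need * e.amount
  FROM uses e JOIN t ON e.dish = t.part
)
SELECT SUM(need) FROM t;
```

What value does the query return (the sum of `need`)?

170

Base: (Gear, need=1).
Iteration 1: components of {Gear} -> Base = 1*5 = 5, Shaft = 1*4 = 4.
Iteration 2: components of {Base,Shaft} -> Arm = 4*5 = 20, Washer = 4*2 = 8, Widget = 4*3 = 12.
Iteration 3: components of {Arm,Washer,Widget} -> Cover = 12*2 = 24.
Iteration 4: components of {Cover} -> Bolt = 24*4 = 96.
Iteration 5: no further components; recursion stops.
SUM(need) = 1 + 4 + 5 + 8 + 12 + 20 + 24 + 96 = 170.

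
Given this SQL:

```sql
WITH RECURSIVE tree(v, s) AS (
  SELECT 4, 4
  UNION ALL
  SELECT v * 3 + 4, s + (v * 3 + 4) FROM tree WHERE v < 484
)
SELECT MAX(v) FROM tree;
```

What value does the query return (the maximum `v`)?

484

Base: v=4, s=4.
Iteration 1: 4 < 484 holds -> v = 4 * 3 + 4 = 16, s = 4 + 16 = 20.
Iteration 2: 16 < 484 holds -> v = 16 * 3 + 4 = 52, s = 20 + 52 = 72.
Iteration 3: 52 < 484 holds -> v = 52 * 3 + 4 = 160, s = 72 + 160 = 232.
Iteration 4: 160 < 484 holds -> v = 160 * 3 + 4 = 484, s = 232 + 484 = 716.
Iteration 5: 484 < 484 fails; recursion stops.
v values: 4, 16, 52, 160, 484; the maximum is 484.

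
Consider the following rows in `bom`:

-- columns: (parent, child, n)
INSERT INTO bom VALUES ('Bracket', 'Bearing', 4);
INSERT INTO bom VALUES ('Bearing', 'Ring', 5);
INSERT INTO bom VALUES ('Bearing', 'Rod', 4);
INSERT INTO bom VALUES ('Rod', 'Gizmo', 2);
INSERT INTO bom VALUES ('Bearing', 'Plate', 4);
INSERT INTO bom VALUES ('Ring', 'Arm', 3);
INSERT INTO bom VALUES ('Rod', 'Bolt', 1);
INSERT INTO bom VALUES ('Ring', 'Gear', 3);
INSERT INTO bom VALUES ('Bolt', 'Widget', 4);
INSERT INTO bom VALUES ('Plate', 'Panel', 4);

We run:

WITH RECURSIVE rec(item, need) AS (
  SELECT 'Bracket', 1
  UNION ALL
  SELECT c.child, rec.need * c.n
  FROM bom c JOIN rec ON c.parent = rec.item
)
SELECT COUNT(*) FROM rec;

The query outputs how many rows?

11

Base: (Bracket, need=1).
Iteration 1: components of {Bracket} -> Bearing = 1*4 = 4.
Iteration 2: components of {Bearing} -> Plate = 4*4 = 16, Ring = 4*5 = 20, Rod = 4*4 = 16.
Iteration 3: components of {Plate,Ring,Rod} -> Arm = 20*3 = 60, Bolt = 16*1 = 16, Gear = 20*3 = 60, Gizmo = 16*2 = 32, Panel = 16*4 = 64.
Iteration 4: components of {Arm,Bolt,Gear,Gizmo,Panel} -> Widget = 16*4 = 64.
Iteration 5: no further components; recursion stops.
Total rows emitted: 11.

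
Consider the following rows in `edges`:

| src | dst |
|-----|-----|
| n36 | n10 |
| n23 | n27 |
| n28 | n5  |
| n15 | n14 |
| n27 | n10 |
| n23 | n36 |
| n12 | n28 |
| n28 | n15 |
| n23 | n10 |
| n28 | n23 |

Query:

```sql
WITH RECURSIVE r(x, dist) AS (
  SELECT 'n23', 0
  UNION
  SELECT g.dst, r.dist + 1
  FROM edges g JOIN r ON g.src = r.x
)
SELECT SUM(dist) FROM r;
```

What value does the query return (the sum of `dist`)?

5

Base: (n23, dist=0).
Iteration 1: edges from {n23} -> (n10, dist=1), (n27, dist=1), (n36, dist=1).
Iteration 2: edges from {n10,n27,n36} -> (n10, dist=2). [UNION drops 1 duplicate row(s)]
Iteration 3: no outgoing edges from {n10}; recursion stops.
SUM(dist) = 0 + 1 + 1 + 1 + 2 = 5.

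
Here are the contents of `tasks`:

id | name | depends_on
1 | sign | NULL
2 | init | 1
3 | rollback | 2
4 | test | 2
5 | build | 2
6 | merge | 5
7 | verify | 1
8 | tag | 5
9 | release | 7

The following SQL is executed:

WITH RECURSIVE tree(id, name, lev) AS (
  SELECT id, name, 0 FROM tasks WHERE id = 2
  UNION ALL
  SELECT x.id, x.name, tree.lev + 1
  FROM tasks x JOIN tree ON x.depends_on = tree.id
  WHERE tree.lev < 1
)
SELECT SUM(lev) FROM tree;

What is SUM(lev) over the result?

3

Base: id=2 (init) at lev 0.
Iteration 1: rows with depends_on in {2} -> rollback (id 3, lev 1), test (id 4, lev 1), build (id 5, lev 1).
Iteration 2: lev < 1 fails for all current rows; recursion stops.
SUM(lev) = 0 + 1 + 1 + 1 = 3.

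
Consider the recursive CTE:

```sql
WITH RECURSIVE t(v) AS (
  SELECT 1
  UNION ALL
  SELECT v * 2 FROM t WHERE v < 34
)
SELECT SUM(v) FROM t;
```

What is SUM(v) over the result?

127

Base: v=1.
Iteration 1: 1 < 34 holds -> v = 1 * 2 = 2.
Iteration 2: 2 < 34 holds -> v = 2 * 2 = 4.
Iteration 3: 4 < 34 holds -> v = 4 * 2 = 8.
Iteration 4: 8 < 34 holds -> v = 8 * 2 = 16.
Iteration 5: 16 < 34 holds -> v = 16 * 2 = 32.
Iteration 6: 32 < 34 holds -> v = 32 * 2 = 64.
Iteration 7: 64 < 34 fails; recursion stops.
SUM(v) = 1 + 2 + 4 + 8 + 16 + 32 + 64 = 127.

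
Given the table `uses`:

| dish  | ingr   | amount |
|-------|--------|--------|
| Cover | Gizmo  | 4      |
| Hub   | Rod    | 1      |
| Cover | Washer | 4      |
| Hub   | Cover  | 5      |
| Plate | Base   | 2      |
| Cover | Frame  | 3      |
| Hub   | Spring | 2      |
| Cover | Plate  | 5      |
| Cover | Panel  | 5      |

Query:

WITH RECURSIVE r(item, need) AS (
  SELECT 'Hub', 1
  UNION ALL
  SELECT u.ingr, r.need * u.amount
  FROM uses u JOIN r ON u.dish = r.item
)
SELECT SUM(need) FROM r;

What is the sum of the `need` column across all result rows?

Base: (Hub, need=1).
Iteration 1: components of {Hub} -> Cover = 1*5 = 5, Rod = 1*1 = 1, Spring = 1*2 = 2.
Iteration 2: components of {Cover,Rod,Spring} -> Frame = 5*3 = 15, Gizmo = 5*4 = 20, Panel = 5*5 = 25, Plate = 5*5 = 25, Washer = 5*4 = 20.
Iteration 3: components of {Frame,Gizmo,Panel,Plate,Washer} -> Base = 25*2 = 50.
Iteration 4: no further components; recursion stops.
SUM(need) = 1 + 5 + 1 + 2 + 25 + 20 + 25 + 15 + 20 + 50 = 164.

164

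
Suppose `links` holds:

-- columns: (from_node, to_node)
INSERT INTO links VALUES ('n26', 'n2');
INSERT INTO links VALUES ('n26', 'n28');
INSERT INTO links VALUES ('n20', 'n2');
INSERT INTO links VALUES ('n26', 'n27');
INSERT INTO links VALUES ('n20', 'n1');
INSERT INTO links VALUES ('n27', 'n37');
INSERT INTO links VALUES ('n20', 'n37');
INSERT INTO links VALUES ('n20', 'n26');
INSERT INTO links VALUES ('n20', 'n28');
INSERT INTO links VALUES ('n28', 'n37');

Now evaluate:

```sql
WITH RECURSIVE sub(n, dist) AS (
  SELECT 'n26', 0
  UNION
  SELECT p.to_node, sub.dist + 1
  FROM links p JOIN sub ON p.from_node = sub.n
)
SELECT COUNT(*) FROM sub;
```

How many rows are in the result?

Base: (n26, dist=0).
Iteration 1: edges from {n26} -> (n2, dist=1), (n27, dist=1), (n28, dist=1).
Iteration 2: edges from {n2,n27,n28} -> (n37, dist=2). [UNION drops 1 duplicate row(s)]
Iteration 3: no outgoing edges from {n37}; recursion stops.
Total rows emitted: 5.

5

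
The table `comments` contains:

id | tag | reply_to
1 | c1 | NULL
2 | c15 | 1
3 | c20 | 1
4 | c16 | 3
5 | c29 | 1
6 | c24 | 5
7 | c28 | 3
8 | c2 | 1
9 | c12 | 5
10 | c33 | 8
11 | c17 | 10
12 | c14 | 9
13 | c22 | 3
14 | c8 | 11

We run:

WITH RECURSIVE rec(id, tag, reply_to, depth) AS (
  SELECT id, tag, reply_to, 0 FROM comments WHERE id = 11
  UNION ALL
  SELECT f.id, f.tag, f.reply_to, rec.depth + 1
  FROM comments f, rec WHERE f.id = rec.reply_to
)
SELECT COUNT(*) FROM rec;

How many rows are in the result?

Base: id=11 (c17), reply_to=10, depth 0.
Iteration 1: join on id=10 -> c33 (id 10, reply_to=8, depth 1).
Iteration 2: join on id=8 -> c2 (id 8, reply_to=1, depth 2).
Iteration 3: join on id=1 -> c1 (id 1, reply_to=NULL, depth 3).
Iteration 4: reply_to is NULL; no match; recursion stops.
Total rows emitted: 4.

4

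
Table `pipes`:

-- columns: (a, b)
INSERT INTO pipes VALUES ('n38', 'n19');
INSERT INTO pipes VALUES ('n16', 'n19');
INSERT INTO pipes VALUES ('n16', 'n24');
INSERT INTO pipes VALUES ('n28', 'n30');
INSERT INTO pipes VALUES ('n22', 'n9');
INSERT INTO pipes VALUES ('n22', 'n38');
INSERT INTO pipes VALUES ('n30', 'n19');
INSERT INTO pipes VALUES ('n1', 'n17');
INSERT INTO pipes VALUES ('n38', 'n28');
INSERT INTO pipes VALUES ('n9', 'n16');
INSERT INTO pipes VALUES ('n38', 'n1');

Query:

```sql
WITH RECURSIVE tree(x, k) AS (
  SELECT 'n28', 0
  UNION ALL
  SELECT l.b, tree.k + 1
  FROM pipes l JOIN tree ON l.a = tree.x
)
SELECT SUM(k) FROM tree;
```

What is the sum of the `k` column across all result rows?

3

Base: (n28, k=0).
Iteration 1: edges from {n28} -> (n30, k=1).
Iteration 2: edges from {n30} -> (n19, k=2).
Iteration 3: no outgoing edges from {n19}; recursion stops.
SUM(k) = 0 + 1 + 2 = 3.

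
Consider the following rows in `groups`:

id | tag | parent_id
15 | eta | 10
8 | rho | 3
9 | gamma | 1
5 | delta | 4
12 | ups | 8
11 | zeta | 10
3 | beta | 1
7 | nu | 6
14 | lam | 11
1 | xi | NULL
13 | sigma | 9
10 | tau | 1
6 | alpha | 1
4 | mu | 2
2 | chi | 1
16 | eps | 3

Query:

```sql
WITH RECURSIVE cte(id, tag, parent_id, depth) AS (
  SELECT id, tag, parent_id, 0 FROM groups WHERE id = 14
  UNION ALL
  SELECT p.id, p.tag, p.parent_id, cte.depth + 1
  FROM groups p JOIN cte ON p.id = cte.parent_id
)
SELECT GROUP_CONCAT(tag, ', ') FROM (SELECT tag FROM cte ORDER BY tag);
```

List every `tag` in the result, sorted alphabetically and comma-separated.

Base: id=14 (lam), parent_id=11, depth 0.
Iteration 1: join on id=11 -> zeta (id 11, parent_id=10, depth 1).
Iteration 2: join on id=10 -> tau (id 10, parent_id=1, depth 2).
Iteration 3: join on id=1 -> xi (id 1, parent_id=NULL, depth 3).
Iteration 4: parent_id is NULL; no match; recursion stops.

lam, tau, xi, zeta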